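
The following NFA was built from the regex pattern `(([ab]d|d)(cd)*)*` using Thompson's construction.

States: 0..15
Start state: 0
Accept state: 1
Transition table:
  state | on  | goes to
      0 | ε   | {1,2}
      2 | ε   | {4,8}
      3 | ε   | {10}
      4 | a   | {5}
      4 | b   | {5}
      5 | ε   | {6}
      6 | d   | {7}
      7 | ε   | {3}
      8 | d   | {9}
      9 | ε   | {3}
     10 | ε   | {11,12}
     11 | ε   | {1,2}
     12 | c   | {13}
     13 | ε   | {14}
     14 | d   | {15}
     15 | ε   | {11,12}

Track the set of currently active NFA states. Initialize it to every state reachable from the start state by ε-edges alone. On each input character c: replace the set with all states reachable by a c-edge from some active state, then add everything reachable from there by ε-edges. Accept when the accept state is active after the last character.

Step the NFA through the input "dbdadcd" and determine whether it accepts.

Answer: ACCEPT

Steps:
initial (ε-close {0}): {0,1,2,4,8}
'd' @ 1: {1,2,3,4,8,9,10,11,12}  (accept∈set)
'b' @ 2: {5,6}
'd' @ 3: {1,2,3,4,7,8,10,11,12}  (accept∈set)
'a' @ 4: {5,6}
'd' @ 5: {1,2,3,4,7,8,10,11,12}  (accept∈set)
'c' @ 6: {13,14}
'd' @ 7: {1,2,4,8,11,12,15}  (accept∈set)
after full input: {1,2,4,8,11,12,15}  (accept=1 in)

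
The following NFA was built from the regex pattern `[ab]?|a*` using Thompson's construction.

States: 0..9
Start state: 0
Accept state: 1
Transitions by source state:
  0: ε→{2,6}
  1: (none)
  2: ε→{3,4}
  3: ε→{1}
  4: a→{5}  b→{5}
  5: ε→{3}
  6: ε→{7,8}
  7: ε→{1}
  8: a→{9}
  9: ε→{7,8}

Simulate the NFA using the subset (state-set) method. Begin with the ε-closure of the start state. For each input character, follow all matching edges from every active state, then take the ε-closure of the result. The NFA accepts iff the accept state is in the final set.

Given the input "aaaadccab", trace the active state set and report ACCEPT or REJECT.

initial (ε-close {0}): {0,1,2,3,4,6,7,8}
'a' @ 1: {1,3,5,7,8,9}  (accept∈set)
'a' @ 2: {1,7,8,9}  (accept∈set)
'a' @ 3: {1,7,8,9}  (accept∈set)
'a' @ 4: {1,7,8,9}  (accept∈set)
'd' @ 5: {}  — state set empty
rest 'ccab' ignored (set empty)
final: {}; accept 1 not in set

Answer: REJECT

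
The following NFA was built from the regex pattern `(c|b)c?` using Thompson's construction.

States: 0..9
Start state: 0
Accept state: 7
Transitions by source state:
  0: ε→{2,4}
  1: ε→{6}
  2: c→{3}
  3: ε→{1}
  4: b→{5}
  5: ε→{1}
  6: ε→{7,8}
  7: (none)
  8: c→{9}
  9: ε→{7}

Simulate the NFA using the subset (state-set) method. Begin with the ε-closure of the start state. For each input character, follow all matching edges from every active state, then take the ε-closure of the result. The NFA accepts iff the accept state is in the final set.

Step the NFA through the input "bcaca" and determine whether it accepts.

Answer: REJECT

Trace:
start: ε-closure({0}) = {0,2,4}
'b' @ 1: {1,5,6,7,8}  ✓accept
'c' @ 2: {7,9}  ✓accept
'a' @ 3: {}  — dead — no transitions
rest 'ca' ignored (set empty)
final: {}; accept 7 not in set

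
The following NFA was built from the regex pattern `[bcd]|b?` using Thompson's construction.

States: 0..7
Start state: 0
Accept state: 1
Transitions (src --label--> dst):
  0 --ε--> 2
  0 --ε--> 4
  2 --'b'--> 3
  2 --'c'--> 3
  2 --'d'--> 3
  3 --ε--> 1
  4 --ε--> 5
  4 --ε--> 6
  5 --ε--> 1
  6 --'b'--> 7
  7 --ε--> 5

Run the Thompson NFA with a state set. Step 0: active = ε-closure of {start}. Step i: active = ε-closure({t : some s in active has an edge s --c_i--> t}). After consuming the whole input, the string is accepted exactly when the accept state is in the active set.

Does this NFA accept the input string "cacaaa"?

Answer: REJECT

Derivation:
initial (ε-close {0}): {0,1,2,4,5,6}
'c' @ 1: {1,3}  [accepting]
'a' @ 2: {}  — no active states
rest 'caaa' ignored (set empty)
final: {}; accept 1 not in set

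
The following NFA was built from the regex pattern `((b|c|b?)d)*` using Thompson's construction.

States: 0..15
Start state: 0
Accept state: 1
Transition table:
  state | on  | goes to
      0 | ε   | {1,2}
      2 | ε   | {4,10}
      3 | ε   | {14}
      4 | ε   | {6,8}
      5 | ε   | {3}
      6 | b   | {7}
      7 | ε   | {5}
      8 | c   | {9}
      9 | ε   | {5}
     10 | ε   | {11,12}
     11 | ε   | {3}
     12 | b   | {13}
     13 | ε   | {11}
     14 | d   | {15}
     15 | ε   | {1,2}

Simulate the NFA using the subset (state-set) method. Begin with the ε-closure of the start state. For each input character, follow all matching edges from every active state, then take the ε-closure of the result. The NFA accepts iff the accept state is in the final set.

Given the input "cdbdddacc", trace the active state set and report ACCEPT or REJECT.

Answer: REJECT

Steps:
S₀ = ε-closure({0}) = {0,1,2,3,4,6,8,10,11,12,14}
'c' @ 1: {3,5,9,14}
'd' @ 2: {1,2,3,4,6,8,10,11,12,14,15}  [accepting]
'b' @ 3: {3,5,7,11,13,14}
'd' @ 4: {1,2,3,4,6,8,10,11,12,14,15}  [accepting]
'd' @ 5: {1,2,3,4,6,8,10,11,12,14,15}  [accepting]
'd' @ 6: {1,2,3,4,6,8,10,11,12,14,15}  [accepting]
'a' @ 7: {}  — no active states
rest 'cc' ignored (set empty)
final: {}; accept 1 not in set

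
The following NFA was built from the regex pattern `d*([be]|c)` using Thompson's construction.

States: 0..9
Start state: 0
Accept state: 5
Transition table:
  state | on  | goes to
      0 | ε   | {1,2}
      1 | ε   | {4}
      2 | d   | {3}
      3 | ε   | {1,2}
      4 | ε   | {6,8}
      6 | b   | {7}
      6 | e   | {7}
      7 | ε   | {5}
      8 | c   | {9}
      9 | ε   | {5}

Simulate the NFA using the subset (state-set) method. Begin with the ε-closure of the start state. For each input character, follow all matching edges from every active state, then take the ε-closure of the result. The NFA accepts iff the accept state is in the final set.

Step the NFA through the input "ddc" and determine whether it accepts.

start: ε-closure({0}) = {0,1,2,4,6,8}
'd' @ 1: {1,2,3,4,6,8}
'd' @ 2: {1,2,3,4,6,8}
'c' @ 3: {5,9}  [accepting]
end set {5,9} — state 5 in

Answer: ACCEPT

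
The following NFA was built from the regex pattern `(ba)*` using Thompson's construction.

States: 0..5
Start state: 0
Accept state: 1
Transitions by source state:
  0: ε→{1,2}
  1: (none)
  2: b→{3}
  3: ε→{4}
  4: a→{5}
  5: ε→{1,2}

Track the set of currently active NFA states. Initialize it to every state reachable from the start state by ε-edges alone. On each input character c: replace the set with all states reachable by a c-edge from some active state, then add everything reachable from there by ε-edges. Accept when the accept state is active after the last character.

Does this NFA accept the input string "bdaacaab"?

Answer: REJECT

Derivation:
S₀ = ε-closure({0}) = {0,1,2}
'b' @ 1: {3,4}
'd' @ 2: {}  — state set empty
rest 'aacaab' ignored (set empty)
final: {}; accept 1 not in set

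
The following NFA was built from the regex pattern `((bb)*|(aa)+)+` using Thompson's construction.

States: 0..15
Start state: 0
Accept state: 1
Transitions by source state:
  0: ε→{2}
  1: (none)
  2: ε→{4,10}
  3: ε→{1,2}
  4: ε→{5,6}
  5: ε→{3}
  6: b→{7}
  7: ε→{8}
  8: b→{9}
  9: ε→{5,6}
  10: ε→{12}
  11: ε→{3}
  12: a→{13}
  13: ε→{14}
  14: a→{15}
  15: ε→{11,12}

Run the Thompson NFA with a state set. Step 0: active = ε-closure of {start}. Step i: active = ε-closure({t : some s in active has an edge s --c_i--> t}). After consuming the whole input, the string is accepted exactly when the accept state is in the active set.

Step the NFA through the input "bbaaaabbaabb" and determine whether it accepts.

initial (ε-close {0}): {0,1,2,3,4,5,6,10,12}
'b' @ 1: {7,8}
'b' @ 2: {1,2,3,4,5,6,9,10,12}  ✓accept
'a' @ 3: {13,14}
'a' @ 4: {1,2,3,4,5,6,10,11,12,15}  ✓accept
'a' @ 5: {13,14}
'a' @ 6: {1,2,3,4,5,6,10,11,12,15}  ✓accept
'b' @ 7: {7,8}
'b' @ 8: {1,2,3,4,5,6,9,10,12}  ✓accept
'a' @ 9: {13,14}
'a' @ 10: {1,2,3,4,5,6,10,11,12,15}  ✓accept
'b' @ 11: {7,8}
'b' @ 12: {1,2,3,4,5,6,9,10,12}  ✓accept
final: {1,2,3,4,5,6,9,10,12}; accept 1 in set

Answer: ACCEPT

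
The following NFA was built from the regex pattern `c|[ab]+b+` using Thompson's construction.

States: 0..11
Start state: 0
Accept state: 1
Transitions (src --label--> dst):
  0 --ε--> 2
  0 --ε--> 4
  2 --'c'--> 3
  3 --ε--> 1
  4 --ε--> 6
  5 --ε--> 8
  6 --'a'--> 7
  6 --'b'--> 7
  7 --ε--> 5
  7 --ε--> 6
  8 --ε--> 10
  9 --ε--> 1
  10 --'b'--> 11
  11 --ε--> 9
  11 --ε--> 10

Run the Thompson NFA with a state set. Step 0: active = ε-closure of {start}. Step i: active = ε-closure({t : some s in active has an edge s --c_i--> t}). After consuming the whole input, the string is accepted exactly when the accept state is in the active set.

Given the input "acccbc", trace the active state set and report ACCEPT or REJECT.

S₀ = ε-closure({0}) = {0,2,4,6}
'a' @ 1: {5,6,7,8,10}
'c' @ 2: {}  — state set empty
rest 'ccbc' ignored (set empty)
after full input: {}  (accept=1 not in)

Answer: REJECT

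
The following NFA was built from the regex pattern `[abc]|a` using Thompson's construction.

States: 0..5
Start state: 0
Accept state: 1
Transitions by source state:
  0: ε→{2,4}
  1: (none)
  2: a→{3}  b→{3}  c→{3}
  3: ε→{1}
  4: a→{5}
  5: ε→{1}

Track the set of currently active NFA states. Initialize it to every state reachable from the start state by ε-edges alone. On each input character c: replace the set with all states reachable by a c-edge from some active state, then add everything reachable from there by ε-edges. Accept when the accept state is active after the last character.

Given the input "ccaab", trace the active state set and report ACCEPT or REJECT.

Answer: REJECT

Trace:
initial (ε-close {0}): {0,2,4}
'c' @ 1: {1,3}  (accept∈set)
'c' @ 2: {}  — dead — no transitions
rest 'aab' ignored (set empty)
end set {} — state 1 not in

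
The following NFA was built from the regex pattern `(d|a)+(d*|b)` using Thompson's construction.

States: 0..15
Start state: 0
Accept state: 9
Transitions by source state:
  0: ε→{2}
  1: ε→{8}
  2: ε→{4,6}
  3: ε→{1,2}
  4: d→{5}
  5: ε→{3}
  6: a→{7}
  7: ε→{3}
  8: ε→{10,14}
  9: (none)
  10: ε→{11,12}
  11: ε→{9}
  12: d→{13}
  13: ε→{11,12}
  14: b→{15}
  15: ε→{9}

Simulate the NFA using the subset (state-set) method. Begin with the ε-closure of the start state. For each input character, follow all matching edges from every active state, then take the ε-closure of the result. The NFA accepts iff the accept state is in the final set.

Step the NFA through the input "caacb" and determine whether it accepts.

initial (ε-close {0}): {0,2,4,6}
'c' @ 1: {}  — no active states
rest 'aacb' ignored (set empty)
end set {} — state 9 not in

Answer: REJECT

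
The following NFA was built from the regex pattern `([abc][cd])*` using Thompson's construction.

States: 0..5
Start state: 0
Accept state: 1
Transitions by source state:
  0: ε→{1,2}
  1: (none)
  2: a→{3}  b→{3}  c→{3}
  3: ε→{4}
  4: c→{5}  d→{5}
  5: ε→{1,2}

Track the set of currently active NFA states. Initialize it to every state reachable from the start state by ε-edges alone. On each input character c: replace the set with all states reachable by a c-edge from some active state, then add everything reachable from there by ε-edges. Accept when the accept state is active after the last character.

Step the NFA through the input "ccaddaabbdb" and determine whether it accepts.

S₀ = ε-closure({0}) = {0,1,2}
'c' @ 1: {3,4}
'c' @ 2: {1,2,5}  [accepting]
'a' @ 3: {3,4}
'd' @ 4: {1,2,5}  [accepting]
'd' @ 5: {}  — no active states
rest 'aabbdb' ignored (set empty)
after full input: {}  (accept=1 not in)

Answer: REJECT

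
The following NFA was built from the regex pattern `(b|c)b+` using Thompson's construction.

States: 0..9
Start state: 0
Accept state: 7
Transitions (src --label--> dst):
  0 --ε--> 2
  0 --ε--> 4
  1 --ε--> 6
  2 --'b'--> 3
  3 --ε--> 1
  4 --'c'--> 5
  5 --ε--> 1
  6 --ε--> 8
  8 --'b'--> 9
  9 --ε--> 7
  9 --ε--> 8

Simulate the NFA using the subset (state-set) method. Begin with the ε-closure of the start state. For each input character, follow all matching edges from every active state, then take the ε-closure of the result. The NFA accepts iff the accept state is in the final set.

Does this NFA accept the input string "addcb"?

Answer: REJECT

Trace:
S₀ = ε-closure({0}) = {0,2,4}
'a' @ 1: {}  — dead — no transitions
rest 'ddcb' ignored (set empty)
end set {} — state 7 not in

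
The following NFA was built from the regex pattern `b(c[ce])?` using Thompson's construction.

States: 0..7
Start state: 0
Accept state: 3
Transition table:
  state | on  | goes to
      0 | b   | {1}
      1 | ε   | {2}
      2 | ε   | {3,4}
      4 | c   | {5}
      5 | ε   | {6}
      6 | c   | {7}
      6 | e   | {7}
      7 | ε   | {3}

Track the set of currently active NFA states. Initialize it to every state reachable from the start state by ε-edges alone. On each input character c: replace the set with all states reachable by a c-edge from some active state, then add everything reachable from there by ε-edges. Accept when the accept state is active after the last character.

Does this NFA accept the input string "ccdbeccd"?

Answer: REJECT

Trace:
initial (ε-close {0}): {0}
'c' @ 1: {}  — no active states
rest 'cdbeccd' ignored (set empty)
final: {}; accept 3 not in set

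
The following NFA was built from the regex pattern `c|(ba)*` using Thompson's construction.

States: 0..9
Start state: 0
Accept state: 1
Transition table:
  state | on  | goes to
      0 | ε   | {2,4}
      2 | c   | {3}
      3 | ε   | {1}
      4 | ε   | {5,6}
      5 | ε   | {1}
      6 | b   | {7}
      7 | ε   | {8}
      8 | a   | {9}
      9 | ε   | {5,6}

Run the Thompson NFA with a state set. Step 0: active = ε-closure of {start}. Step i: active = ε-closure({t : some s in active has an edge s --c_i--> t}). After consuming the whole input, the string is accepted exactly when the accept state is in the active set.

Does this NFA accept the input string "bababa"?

S₀ = ε-closure({0}) = {0,1,2,4,5,6}
'b' @ 1: {7,8}
'a' @ 2: {1,5,6,9}  ✓accept
'b' @ 3: {7,8}
'a' @ 4: {1,5,6,9}  ✓accept
'b' @ 5: {7,8}
'a' @ 6: {1,5,6,9}  ✓accept
final: {1,5,6,9}; accept 1 in set

Answer: ACCEPT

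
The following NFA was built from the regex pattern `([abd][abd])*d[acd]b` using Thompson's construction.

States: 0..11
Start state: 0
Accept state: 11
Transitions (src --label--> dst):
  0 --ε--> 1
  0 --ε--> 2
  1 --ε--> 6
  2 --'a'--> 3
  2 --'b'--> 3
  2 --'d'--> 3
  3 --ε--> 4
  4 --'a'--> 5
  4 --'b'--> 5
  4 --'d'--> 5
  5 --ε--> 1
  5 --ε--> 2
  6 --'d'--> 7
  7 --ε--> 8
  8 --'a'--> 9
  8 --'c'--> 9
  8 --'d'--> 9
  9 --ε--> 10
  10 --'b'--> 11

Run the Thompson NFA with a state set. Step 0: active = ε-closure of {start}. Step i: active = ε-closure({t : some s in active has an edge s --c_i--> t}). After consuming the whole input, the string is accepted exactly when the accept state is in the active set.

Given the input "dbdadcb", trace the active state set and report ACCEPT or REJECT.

initial (ε-close {0}): {0,1,2,6}
'd' @ 1: {3,4,7,8}
'b' @ 2: {1,2,5,6}
'd' @ 3: {3,4,7,8}
'a' @ 4: {1,2,5,6,9,10}
'd' @ 5: {3,4,7,8}
'c' @ 6: {9,10}
'b' @ 7: {11}  ✓accept
end set {11} — state 11 in

Answer: ACCEPT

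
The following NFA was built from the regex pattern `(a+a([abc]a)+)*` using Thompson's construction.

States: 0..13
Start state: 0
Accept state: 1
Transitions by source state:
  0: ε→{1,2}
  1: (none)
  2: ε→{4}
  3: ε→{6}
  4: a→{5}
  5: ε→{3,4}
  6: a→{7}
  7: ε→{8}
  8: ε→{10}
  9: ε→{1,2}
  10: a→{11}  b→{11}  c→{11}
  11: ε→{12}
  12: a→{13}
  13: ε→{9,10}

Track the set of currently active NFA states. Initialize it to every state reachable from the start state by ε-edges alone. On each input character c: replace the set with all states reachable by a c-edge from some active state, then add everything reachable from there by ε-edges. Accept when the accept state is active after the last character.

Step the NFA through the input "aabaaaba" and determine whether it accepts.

Answer: ACCEPT

Steps:
S₀ = ε-closure({0}) = {0,1,2,4}
'a' @ 1: {3,4,5,6}
'a' @ 2: {3,4,5,6,7,8,10}
'b' @ 3: {11,12}
'a' @ 4: {1,2,4,9,10,13}  ✓accept
'a' @ 5: {3,4,5,6,11,12}
'a' @ 6: {1,2,3,4,5,6,7,8,9,10,13}  ✓accept
'b' @ 7: {11,12}
'a' @ 8: {1,2,4,9,10,13}  ✓accept
final: {1,2,4,9,10,13}; accept 1 in set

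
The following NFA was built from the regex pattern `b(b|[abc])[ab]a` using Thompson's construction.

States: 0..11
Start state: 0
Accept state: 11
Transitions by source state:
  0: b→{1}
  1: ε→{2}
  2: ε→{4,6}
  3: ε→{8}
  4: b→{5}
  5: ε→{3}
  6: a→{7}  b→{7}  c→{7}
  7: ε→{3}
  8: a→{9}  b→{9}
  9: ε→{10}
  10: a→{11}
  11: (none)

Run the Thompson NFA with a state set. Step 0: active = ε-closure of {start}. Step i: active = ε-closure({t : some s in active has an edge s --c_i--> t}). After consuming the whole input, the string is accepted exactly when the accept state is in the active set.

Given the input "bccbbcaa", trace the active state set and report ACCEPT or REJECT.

S₀ = ε-closure({0}) = {0}
'b' @ 1: {1,2,4,6}
'c' @ 2: {3,7,8}
'c' @ 3: {}  — dead — no transitions
rest 'bbcaa' ignored (set empty)
final: {}; accept 11 not in set

Answer: REJECT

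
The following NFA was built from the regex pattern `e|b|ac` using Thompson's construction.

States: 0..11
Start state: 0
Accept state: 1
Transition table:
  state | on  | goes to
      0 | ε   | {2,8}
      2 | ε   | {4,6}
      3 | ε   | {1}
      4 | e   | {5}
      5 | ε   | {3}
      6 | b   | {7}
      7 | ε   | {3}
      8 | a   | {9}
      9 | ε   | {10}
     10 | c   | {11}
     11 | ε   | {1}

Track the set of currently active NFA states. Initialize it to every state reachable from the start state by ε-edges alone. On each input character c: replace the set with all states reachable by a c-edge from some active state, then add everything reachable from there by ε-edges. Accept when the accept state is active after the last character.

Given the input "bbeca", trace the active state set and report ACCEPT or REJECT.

Answer: REJECT

Derivation:
S₀ = ε-closure({0}) = {0,2,4,6,8}
'b' @ 1: {1,3,7}  ✓accept
'b' @ 2: {}  — state set empty
rest 'eca' ignored (set empty)
end set {} — state 1 not in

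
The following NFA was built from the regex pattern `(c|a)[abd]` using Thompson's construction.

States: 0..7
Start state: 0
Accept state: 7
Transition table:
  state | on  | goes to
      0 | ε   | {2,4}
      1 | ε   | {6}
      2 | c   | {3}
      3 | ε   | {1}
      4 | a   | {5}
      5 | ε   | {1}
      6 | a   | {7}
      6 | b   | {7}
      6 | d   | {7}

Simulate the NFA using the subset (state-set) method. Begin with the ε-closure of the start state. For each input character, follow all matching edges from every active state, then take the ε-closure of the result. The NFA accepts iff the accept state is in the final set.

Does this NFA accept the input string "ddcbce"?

S₀ = ε-closure({0}) = {0,2,4}
'd' @ 1: {}  — no active states
rest 'dcbce' ignored (set empty)
end set {} — state 7 not in

Answer: REJECT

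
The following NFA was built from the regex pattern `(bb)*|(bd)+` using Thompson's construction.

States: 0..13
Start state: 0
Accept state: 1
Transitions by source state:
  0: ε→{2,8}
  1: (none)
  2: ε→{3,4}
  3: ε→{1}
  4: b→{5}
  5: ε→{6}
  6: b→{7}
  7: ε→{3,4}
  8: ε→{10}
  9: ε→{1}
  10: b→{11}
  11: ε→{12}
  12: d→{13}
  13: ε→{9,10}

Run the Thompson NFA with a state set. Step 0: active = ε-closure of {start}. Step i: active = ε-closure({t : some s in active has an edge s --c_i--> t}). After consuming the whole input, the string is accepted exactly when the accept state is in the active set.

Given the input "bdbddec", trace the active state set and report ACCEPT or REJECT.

Answer: REJECT

Steps:
initial (ε-close {0}): {0,1,2,3,4,8,10}
'b' @ 1: {5,6,11,12}
'd' @ 2: {1,9,10,13}  (accept∈set)
'b' @ 3: {11,12}
'd' @ 4: {1,9,10,13}  (accept∈set)
'd' @ 5: {}  — dead — no transitions
rest 'ec' ignored (set empty)
end set {} — state 1 not in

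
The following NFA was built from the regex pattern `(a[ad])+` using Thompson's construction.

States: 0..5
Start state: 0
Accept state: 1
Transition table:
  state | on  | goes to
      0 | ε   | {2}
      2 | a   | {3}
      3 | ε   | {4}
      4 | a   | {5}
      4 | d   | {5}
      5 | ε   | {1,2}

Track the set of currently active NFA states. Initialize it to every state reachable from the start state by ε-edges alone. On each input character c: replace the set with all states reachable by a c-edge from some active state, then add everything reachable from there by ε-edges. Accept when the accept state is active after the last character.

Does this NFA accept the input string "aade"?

Answer: REJECT

Steps:
initial (ε-close {0}): {0,2}
'a' @ 1: {3,4}
'a' @ 2: {1,2,5}  [accepting]
'd' @ 3: {}  — no active states
rest 'e' ignored (set empty)
after full input: {}  (accept=1 not in)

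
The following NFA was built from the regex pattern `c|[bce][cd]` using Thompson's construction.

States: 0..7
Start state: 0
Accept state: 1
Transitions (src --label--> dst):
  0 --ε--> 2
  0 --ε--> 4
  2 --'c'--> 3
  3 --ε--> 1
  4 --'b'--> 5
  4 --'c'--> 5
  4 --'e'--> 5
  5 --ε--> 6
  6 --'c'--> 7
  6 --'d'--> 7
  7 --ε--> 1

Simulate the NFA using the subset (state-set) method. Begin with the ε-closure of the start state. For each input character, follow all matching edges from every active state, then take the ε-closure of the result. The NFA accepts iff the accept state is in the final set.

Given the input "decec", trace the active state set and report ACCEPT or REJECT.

Answer: REJECT

Steps:
initial (ε-close {0}): {0,2,4}
'd' @ 1: {}  — state set empty
rest 'ecec' ignored (set empty)
final: {}; accept 1 not in set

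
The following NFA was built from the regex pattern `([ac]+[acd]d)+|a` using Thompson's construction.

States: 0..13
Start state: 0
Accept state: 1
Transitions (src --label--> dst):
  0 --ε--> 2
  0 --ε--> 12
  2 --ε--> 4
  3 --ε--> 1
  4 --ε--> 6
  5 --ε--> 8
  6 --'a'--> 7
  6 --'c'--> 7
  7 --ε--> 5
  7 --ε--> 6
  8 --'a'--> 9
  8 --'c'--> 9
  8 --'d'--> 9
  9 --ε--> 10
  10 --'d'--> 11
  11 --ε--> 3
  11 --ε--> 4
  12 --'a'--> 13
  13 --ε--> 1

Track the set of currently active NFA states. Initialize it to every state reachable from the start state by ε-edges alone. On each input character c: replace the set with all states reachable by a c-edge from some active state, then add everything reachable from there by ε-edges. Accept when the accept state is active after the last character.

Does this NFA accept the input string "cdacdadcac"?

S₀ = ε-closure({0}) = {0,2,4,6,12}
'c' @ 1: {5,6,7,8}
'd' @ 2: {9,10}
'a' @ 3: {}  — state set empty
rest 'cdadcac' ignored (set empty)
end set {} — state 1 not in

Answer: REJECT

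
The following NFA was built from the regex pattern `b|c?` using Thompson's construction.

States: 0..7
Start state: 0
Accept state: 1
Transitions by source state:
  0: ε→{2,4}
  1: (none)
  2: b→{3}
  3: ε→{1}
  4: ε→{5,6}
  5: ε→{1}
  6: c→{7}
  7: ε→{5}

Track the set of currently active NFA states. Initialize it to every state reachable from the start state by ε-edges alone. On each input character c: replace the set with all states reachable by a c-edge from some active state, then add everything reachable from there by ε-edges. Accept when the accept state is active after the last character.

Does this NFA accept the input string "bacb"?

Answer: REJECT

Steps:
S₀ = ε-closure({0}) = {0,1,2,4,5,6}
'b' @ 1: {1,3}  (accept∈set)
'a' @ 2: {}  — no active states
rest 'cb' ignored (set empty)
after full input: {}  (accept=1 not in)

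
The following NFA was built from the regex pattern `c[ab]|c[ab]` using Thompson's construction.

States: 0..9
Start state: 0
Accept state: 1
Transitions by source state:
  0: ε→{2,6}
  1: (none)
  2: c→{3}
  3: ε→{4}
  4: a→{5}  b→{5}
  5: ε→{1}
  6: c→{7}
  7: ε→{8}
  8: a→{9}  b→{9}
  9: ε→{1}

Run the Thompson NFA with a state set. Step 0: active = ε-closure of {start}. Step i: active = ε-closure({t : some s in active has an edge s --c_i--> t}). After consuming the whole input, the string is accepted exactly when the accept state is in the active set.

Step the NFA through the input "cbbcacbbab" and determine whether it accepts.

start: ε-closure({0}) = {0,2,6}
'c' @ 1: {3,4,7,8}
'b' @ 2: {1,5,9}  [accepting]
'b' @ 3: {}  — state set empty
rest 'cacbbab' ignored (set empty)
after full input: {}  (accept=1 not in)

Answer: REJECT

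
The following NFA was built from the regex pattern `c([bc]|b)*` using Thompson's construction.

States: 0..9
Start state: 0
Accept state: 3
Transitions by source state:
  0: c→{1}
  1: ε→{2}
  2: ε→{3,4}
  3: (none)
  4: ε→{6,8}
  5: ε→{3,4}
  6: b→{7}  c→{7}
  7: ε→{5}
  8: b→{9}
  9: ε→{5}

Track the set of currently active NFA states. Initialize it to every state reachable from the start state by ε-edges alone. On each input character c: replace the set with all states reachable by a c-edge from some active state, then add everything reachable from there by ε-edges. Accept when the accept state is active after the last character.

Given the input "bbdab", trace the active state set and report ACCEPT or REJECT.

Answer: REJECT

Steps:
S₀ = ε-closure({0}) = {0}
'b' @ 1: {}  — state set empty
rest 'bdab' ignored (set empty)
final: {}; accept 3 not in set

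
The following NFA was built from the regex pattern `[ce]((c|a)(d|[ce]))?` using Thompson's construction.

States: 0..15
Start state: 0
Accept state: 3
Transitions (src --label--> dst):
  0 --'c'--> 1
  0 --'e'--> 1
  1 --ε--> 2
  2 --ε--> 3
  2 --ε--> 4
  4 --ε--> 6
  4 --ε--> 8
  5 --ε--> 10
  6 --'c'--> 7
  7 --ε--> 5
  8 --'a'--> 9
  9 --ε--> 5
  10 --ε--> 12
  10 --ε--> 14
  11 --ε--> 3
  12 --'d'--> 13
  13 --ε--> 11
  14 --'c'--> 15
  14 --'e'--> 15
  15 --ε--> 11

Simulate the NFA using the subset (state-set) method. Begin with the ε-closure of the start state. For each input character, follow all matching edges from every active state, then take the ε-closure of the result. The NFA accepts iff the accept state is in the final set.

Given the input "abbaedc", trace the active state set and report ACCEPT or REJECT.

Answer: REJECT

Trace:
start: ε-closure({0}) = {0}
'a' @ 1: {}  — no active states
rest 'bbaedc' ignored (set empty)
end set {} — state 3 not in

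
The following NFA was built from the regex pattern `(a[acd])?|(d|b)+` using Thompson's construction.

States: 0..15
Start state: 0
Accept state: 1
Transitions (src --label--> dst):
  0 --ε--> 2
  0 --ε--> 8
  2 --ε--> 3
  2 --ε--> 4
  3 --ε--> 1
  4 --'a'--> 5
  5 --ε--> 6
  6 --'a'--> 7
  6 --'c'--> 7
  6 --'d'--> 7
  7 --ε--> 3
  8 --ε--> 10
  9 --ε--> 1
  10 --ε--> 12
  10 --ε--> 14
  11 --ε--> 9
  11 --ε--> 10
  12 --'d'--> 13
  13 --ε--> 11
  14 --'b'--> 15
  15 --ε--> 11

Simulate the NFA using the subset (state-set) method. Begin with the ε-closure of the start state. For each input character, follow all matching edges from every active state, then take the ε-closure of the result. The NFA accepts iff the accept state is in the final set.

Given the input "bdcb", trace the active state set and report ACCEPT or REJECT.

Answer: REJECT

Derivation:
initial (ε-close {0}): {0,1,2,3,4,8,10,12,14}
'b' @ 1: {1,9,10,11,12,14,15}  (accept∈set)
'd' @ 2: {1,9,10,11,12,13,14}  (accept∈set)
'c' @ 3: {}  — dead — no transitions
rest 'b' ignored (set empty)
after full input: {}  (accept=1 not in)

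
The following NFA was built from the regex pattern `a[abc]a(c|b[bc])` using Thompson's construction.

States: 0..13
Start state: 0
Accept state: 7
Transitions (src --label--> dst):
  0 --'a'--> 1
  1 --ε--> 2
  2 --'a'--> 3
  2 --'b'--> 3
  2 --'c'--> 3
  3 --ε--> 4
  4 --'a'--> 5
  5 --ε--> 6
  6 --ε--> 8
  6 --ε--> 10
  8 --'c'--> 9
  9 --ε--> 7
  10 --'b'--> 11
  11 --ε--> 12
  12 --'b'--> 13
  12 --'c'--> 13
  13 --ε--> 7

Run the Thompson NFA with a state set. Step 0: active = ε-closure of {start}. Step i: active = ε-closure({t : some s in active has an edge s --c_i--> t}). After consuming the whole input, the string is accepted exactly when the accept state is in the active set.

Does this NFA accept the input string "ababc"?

S₀ = ε-closure({0}) = {0}
'a' @ 1: {1,2}
'b' @ 2: {3,4}
'a' @ 3: {5,6,8,10}
'b' @ 4: {11,12}
'c' @ 5: {7,13}  (accept∈set)
end set {7,13} — state 7 in

Answer: ACCEPT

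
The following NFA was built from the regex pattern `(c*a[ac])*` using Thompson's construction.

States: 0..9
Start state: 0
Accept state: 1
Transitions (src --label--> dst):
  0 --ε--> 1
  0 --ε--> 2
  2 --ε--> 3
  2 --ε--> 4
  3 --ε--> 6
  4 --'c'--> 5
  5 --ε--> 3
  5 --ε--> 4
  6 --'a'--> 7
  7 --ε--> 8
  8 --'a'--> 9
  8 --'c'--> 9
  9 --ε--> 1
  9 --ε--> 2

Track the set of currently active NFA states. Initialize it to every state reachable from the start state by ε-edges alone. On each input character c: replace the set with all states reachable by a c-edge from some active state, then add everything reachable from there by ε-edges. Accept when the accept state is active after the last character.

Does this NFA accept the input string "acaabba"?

S₀ = ε-closure({0}) = {0,1,2,3,4,6}
'a' @ 1: {7,8}
'c' @ 2: {1,2,3,4,6,9}  (accept∈set)
'a' @ 3: {7,8}
'a' @ 4: {1,2,3,4,6,9}  (accept∈set)
'b' @ 5: {}  — no active states
rest 'ba' ignored (set empty)
after full input: {}  (accept=1 not in)

Answer: REJECT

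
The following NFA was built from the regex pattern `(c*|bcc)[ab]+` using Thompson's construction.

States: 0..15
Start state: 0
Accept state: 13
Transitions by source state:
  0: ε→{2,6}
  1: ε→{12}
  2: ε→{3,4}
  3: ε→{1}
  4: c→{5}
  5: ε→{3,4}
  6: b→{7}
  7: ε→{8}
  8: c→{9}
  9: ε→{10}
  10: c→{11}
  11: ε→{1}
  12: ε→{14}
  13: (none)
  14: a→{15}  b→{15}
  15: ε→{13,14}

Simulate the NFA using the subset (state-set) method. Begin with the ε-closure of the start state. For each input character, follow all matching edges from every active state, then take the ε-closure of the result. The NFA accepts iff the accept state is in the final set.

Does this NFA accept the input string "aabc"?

Answer: REJECT

Trace:
S₀ = ε-closure({0}) = {0,1,2,3,4,6,12,14}
'a' @ 1: {13,14,15}  [accepting]
'a' @ 2: {13,14,15}  [accepting]
'b' @ 3: {13,14,15}  [accepting]
'c' @ 4: {}  — state set empty
end set {} — state 13 not in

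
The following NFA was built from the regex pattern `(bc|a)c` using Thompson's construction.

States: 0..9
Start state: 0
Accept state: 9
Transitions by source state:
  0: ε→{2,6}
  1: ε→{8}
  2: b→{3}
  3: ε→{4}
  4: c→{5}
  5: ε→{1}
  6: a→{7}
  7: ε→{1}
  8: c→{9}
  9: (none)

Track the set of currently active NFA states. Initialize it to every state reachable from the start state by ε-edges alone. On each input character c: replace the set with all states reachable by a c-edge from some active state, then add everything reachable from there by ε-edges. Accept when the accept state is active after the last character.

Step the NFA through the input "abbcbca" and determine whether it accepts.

Answer: REJECT

Derivation:
initial (ε-close {0}): {0,2,6}
'a' @ 1: {1,7,8}
'b' @ 2: {}  — dead — no transitions
rest 'bcbca' ignored (set empty)
after full input: {}  (accept=9 not in)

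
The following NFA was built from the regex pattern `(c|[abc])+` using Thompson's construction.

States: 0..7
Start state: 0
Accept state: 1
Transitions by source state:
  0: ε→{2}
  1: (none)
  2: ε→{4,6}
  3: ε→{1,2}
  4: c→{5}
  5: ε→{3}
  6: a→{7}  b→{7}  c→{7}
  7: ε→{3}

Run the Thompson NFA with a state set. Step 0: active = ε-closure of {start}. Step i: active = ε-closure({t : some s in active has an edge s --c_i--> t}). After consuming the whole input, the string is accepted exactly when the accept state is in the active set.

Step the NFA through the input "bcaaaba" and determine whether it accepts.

Answer: ACCEPT

Trace:
start: ε-closure({0}) = {0,2,4,6}
'b' @ 1: {1,2,3,4,6,7}  (accept∈set)
'c' @ 2: {1,2,3,4,5,6,7}  (accept∈set)
'a' @ 3: {1,2,3,4,6,7}  (accept∈set)
'a' @ 4: {1,2,3,4,6,7}  (accept∈set)
'a' @ 5: {1,2,3,4,6,7}  (accept∈set)
'b' @ 6: {1,2,3,4,6,7}  (accept∈set)
'a' @ 7: {1,2,3,4,6,7}  (accept∈set)
after full input: {1,2,3,4,6,7}  (accept=1 in)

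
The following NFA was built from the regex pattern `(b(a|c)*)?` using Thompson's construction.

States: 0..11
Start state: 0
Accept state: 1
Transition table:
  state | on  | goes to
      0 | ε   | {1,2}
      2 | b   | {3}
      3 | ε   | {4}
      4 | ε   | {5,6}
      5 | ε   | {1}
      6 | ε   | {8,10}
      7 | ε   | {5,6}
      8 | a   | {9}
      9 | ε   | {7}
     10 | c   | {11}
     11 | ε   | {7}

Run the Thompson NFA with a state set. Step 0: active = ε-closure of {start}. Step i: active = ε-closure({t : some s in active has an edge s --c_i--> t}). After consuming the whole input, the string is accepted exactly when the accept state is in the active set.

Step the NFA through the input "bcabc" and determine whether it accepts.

start: ε-closure({0}) = {0,1,2}
'b' @ 1: {1,3,4,5,6,8,10}  (accept∈set)
'c' @ 2: {1,5,6,7,8,10,11}  (accept∈set)
'a' @ 3: {1,5,6,7,8,9,10}  (accept∈set)
'b' @ 4: {}  — state set empty
rest 'c' ignored (set empty)
after full input: {}  (accept=1 not in)

Answer: REJECT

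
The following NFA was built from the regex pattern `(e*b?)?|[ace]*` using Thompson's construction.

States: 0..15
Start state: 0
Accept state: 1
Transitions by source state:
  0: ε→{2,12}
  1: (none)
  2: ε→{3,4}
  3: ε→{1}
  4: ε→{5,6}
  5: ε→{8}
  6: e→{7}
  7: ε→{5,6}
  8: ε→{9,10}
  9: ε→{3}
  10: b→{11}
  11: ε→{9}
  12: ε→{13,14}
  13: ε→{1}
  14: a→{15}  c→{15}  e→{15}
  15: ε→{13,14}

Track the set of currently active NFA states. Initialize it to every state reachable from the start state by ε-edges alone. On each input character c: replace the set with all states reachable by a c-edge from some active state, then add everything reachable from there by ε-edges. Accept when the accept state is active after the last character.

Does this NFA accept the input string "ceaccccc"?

Answer: ACCEPT

Steps:
S₀ = ε-closure({0}) = {0,1,2,3,4,5,6,8,9,10,12,13,14}
'c' @ 1: {1,13,14,15}  ✓accept
'e' @ 2: {1,13,14,15}  ✓accept
'a' @ 3: {1,13,14,15}  ✓accept
'c' @ 4: {1,13,14,15}  ✓accept
'c' @ 5: {1,13,14,15}  ✓accept
'c' @ 6: {1,13,14,15}  ✓accept
'c' @ 7: {1,13,14,15}  ✓accept
'c' @ 8: {1,13,14,15}  ✓accept
final: {1,13,14,15}; accept 1 in set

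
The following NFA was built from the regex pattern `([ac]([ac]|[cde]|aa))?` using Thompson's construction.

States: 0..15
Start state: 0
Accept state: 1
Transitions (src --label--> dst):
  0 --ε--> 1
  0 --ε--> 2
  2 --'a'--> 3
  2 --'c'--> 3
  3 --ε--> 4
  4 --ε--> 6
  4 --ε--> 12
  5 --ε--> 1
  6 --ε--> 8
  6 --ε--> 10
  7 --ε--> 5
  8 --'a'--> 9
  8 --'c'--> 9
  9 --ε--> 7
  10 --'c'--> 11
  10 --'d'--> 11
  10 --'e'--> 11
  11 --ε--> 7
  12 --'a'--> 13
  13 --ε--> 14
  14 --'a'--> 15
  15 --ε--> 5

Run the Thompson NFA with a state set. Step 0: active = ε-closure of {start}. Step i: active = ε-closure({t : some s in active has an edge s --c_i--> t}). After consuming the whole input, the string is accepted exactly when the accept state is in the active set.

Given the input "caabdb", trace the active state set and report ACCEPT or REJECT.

S₀ = ε-closure({0}) = {0,1,2}
'c' @ 1: {3,4,6,8,10,12}
'a' @ 2: {1,5,7,9,13,14}  (accept∈set)
'a' @ 3: {1,5,15}  (accept∈set)
'b' @ 4: {}  — dead — no transitions
rest 'db' ignored (set empty)
final: {}; accept 1 not in set

Answer: REJECT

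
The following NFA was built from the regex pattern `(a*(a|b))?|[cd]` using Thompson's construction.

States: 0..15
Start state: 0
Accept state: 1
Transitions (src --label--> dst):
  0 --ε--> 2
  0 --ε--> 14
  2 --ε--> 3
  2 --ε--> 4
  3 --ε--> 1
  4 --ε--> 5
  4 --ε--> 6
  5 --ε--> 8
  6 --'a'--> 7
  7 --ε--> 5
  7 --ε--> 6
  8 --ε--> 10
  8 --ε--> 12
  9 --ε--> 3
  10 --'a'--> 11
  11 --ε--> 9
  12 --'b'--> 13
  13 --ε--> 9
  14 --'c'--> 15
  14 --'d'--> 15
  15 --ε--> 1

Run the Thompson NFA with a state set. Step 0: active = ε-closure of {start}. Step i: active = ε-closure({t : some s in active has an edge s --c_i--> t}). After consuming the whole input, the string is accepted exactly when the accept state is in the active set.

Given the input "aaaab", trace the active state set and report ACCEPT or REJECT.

start: ε-closure({0}) = {0,1,2,3,4,5,6,8,10,12,14}
'a' @ 1: {1,3,5,6,7,8,9,10,11,12}  [accepting]
'a' @ 2: {1,3,5,6,7,8,9,10,11,12}  [accepting]
'a' @ 3: {1,3,5,6,7,8,9,10,11,12}  [accepting]
'a' @ 4: {1,3,5,6,7,8,9,10,11,12}  [accepting]
'b' @ 5: {1,3,9,13}  [accepting]
end set {1,3,9,13} — state 1 in

Answer: ACCEPT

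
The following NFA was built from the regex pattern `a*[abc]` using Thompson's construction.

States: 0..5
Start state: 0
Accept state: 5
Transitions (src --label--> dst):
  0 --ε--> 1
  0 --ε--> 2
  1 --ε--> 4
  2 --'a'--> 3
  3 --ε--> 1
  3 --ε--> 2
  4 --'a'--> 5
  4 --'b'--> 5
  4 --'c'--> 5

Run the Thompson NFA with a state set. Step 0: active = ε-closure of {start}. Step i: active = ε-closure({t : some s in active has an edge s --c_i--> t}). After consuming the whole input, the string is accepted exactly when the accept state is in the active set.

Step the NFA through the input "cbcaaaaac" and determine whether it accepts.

initial (ε-close {0}): {0,1,2,4}
'c' @ 1: {5}  ✓accept
'b' @ 2: {}  — no active states
rest 'caaaaac' ignored (set empty)
final: {}; accept 5 not in set

Answer: REJECT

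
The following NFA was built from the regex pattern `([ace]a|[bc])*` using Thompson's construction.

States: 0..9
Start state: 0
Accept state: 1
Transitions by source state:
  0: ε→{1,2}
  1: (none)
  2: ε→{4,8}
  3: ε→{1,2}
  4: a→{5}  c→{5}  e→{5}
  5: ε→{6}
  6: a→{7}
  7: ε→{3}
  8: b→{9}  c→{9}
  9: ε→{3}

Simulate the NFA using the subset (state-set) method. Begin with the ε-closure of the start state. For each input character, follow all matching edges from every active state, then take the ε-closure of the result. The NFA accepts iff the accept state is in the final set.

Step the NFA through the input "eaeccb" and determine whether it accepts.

Answer: REJECT

Trace:
initial (ε-close {0}): {0,1,2,4,8}
'e' @ 1: {5,6}
'a' @ 2: {1,2,3,4,7,8}  ✓accept
'e' @ 3: {5,6}
'c' @ 4: {}  — no active states
rest 'cb' ignored (set empty)
end set {} — state 1 not in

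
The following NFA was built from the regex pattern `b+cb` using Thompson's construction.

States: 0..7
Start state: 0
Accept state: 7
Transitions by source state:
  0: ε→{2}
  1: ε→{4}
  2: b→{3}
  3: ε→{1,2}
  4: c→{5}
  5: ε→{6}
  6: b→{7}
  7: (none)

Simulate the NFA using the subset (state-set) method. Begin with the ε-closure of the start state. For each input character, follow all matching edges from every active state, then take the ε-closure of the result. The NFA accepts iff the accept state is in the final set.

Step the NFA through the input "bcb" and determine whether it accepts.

initial (ε-close {0}): {0,2}
'b' @ 1: {1,2,3,4}
'c' @ 2: {5,6}
'b' @ 3: {7}  [accepting]
end set {7} — state 7 in

Answer: ACCEPT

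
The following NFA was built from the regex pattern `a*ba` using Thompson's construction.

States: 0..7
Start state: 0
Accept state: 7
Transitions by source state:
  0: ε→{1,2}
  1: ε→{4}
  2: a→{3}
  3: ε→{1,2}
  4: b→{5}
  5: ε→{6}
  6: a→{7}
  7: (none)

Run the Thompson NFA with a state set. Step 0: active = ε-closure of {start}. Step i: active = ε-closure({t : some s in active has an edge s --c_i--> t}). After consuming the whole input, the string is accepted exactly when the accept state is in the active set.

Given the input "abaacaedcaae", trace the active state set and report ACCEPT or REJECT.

Answer: REJECT

Trace:
start: ε-closure({0}) = {0,1,2,4}
'a' @ 1: {1,2,3,4}
'b' @ 2: {5,6}
'a' @ 3: {7}  ✓accept
'a' @ 4: {}  — no active states
rest 'caedcaae' ignored (set empty)
after full input: {}  (accept=7 not in)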